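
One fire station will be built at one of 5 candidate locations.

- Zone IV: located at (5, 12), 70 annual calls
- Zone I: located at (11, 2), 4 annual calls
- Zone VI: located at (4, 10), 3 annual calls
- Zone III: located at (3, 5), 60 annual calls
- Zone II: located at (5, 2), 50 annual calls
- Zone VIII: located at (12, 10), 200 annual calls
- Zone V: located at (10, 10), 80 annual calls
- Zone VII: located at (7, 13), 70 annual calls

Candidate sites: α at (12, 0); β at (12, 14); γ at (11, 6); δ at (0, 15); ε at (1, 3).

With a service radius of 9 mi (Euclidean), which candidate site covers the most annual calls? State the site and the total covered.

γ, covering 537

Coverage radius r = 9 mi; a point is covered iff (Δx)²+(Δy)² ≤ 9² = 81.
  α (12, 0): covers {Zone I, Zone II} → 54
  β (12, 14): covers {Zone IV, Zone VI, Zone VIII, Zone V, Zone VII} → 423
  γ (11, 6): covers {Zone IV, Zone I, Zone VI, Zone III, Zone II, Zone VIII, Zone V, Zone VII} → 537
  δ (0, 15): covers {Zone IV, Zone VI, Zone VII} → 143
  ε (1, 3): covers {Zone VI, Zone III, Zone II} → 113
Maximum coverage at γ: 537 annual calls.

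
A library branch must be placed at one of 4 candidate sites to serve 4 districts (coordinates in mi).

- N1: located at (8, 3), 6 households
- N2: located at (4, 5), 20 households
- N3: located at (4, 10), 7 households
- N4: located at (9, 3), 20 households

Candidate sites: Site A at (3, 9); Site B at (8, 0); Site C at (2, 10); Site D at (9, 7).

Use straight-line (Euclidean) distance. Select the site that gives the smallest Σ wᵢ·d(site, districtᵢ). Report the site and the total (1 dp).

Total weighted distance at each candidate:
  Site A (3, 9): total = 308.9
  Site B (8, 0): total = 284.7
  Site C (2, 10): total = 375.0
  Site D (9, 7): total = 253.3
Minimum is at Site D with total 253.3 mi.

Site D, total 253.3 mi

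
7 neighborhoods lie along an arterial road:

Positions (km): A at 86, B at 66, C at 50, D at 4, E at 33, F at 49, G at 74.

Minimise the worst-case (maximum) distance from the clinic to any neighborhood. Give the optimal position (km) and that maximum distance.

location 45, max distance 41

The 1-center on a line is the midpoint of the two extreme points: leftmost at 4, rightmost at 86.
Optimal location = (4 + 86)/2 = 45; maximum distance = (86 − 4)/2 = 41.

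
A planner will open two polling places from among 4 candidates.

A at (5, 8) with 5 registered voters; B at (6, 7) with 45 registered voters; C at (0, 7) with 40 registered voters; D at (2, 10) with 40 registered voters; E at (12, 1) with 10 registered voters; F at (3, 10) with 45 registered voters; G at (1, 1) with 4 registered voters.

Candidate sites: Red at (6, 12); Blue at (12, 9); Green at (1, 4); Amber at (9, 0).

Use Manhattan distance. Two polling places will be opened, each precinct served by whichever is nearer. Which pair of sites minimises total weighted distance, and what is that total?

{Red, Green}, total 1027

Evaluate every pair (each demand assigned to the nearer of the two):
  {Red, Green}: total = 1027
  {Red, Amber}: total = 1231
  {Green, Amber}: total = 1252
  {Blue, Green}: total = 1292
  {Red, Blue}: total = 1299
  {Blue, Amber}: total = 1926
Best pair: {Red, Green} with total 1027.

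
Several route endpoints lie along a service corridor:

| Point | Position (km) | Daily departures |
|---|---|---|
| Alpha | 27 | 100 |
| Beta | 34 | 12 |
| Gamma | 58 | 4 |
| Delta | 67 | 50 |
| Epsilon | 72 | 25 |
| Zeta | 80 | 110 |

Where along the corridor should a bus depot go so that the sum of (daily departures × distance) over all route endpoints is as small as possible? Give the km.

x = 67

For a sum of weighted absolute distances on a line, the optimum is the weighted median (not the mean). Total weight W = 301; half-weight = 150.5.
Sort by position and accumulate weight:
  km 27 (Alpha, w=100) → cum 100
  km 34 (Beta, w=12) → cum 112
  km 58 (Gamma, w=4) → cum 116
  km 67 (Delta, w=50) → cum 166  ≥ 150.5 → median here
  km 72 (Epsilon, w=25) → cum 191
  km 80 (Zeta, w=110) → cum 301
Optimal location: km 67.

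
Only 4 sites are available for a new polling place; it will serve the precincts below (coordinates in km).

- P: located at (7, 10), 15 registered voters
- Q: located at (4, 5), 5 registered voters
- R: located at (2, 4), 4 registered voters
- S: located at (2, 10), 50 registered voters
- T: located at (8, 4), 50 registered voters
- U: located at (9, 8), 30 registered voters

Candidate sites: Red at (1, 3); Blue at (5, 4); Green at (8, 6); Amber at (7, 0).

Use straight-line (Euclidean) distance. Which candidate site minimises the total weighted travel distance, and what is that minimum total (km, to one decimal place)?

Green, total 635.4 km

Total weighted distance at each candidate:
  Red (1, 3): total = 1152.1
  Blue (5, 4): total = 769.1
  Green (8, 6): total = 635.4
  Amber (7, 0): total = 1217.3
Minimum is at Green with total 635.4 km.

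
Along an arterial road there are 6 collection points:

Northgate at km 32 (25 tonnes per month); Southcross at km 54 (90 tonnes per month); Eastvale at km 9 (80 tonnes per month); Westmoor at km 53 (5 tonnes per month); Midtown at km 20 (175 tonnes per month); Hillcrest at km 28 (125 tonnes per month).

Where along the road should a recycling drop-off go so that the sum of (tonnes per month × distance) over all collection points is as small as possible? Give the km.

For a sum of weighted absolute distances on a line, the optimum is the weighted median (not the mean). Total weight W = 500; half-weight = 250.
Sort by position and accumulate weight:
  km 9 (Eastvale, w=80) → cum 80
  km 20 (Midtown, w=175) → cum 255  ≥ 250 → median here
  km 28 (Hillcrest, w=125) → cum 380
  km 32 (Northgate, w=25) → cum 405
  km 53 (Westmoor, w=5) → cum 410
  km 54 (Southcross, w=90) → cum 500
Optimal location: km 20.

x = 20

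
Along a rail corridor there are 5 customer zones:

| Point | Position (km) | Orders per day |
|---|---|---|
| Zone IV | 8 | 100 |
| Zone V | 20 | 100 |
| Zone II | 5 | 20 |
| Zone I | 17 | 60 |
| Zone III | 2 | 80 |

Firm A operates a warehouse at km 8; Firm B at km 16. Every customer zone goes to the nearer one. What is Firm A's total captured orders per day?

The indifferent point is the midpoint (8+16)/2 = 12; customer zones left of it (closer to Firm A at 8) go to Firm A, those right go to Firm B.
  Zone III at 2 (w=80) → Firm A
  Zone II at 5 (w=20) → Firm A
  Zone IV at 8 (w=100) → Firm A
  Zone I at 17 (w=60) → Firm B
  Zone V at 20 (w=100) → Firm B
Firm A captures 200; Firm B captures 160.

200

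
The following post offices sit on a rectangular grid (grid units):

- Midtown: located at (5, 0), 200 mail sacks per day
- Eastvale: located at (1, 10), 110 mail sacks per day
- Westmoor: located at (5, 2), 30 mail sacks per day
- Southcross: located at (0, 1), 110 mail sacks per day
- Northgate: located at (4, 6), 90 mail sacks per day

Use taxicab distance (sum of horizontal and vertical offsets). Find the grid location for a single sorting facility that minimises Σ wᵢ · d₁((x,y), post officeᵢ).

(4, 1)

Manhattan distance separates: Σwᵢ(|x−xᵢ|+|y−yᵢ|) = Σwᵢ|x−xᵢ| + Σwᵢ|y−yᵢ|, so x and y are optimised independently as 1-D weighted medians.
Total weight W = 540; half = 270.
x-coordinate, sorted with cumulative weight:
  x=0 (Southcross, w=110) cum 110
  x=1 (Eastvale, w=110) cum 220
  x=4 (Northgate, w=90) cum 310  ← median
  x=5 (Midtown, w=200) cum 510
  x=5 (Westmoor, w=30) cum 540
⇒ x* = 4
y-coordinate, sorted with cumulative weight:
  y=0 (Midtown, w=200) cum 200
  y=1 (Southcross, w=110) cum 310  ← median
  y=2 (Westmoor, w=30) cum 340
  y=6 (Northgate, w=90) cum 430
  y=10 (Eastvale, w=110) cum 540
⇒ y* = 1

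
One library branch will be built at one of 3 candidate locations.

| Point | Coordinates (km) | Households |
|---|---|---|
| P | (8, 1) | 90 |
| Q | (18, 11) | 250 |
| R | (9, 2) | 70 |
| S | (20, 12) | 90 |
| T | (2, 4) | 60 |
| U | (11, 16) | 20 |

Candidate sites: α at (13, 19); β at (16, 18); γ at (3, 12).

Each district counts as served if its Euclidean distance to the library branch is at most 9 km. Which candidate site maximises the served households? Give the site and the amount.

Coverage radius r = 9 km; a point is covered iff (Δx)²+(Δy)² ≤ 9² = 81.
  α (13, 19): covers {U} → 20
  β (16, 18): covers {Q, S, U} → 360
  γ (3, 12): covers {T, U} → 80
Maximum coverage at β: 360 households.

β, covering 360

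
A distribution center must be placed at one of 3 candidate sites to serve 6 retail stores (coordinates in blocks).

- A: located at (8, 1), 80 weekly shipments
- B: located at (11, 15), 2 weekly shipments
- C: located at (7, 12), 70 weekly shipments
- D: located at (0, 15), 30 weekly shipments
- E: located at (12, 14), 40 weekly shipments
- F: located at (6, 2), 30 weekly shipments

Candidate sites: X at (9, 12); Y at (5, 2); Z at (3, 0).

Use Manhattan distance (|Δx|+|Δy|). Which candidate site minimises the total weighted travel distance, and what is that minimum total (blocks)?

Total weighted distance at each candidate:
  X (9, 12): total = 2060
  Y (5, 2): total = 2528
  Z (3, 0): total = 3256
Minimum is at X with total 2060 blocks.

X, total 2060 blocks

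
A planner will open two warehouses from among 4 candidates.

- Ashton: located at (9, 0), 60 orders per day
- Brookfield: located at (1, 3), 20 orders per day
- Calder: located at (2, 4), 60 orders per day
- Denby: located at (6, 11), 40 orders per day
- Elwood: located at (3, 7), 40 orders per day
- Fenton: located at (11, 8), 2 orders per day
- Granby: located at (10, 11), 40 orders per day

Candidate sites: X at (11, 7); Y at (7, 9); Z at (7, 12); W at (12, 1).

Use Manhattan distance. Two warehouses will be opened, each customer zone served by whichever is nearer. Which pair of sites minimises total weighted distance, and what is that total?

Evaluate every pair (each demand assigned to the nearer of the two):
  {Y, W}: total = 1650
  {Z, W}: total = 1896
  {X, Y}: total = 1942
  {Y, Z}: total = 1990
  {X, Z}: total = 2102
  {X, W}: total = 2102
Best pair: {Y, W} with total 1650.

{Y, W}, total 1650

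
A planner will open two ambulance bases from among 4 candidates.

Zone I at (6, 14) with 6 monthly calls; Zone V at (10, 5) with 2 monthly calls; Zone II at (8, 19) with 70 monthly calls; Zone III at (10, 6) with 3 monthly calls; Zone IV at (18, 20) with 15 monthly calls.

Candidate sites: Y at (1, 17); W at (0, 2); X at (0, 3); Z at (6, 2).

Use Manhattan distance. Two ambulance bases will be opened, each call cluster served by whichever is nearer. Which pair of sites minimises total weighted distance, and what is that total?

Evaluate every pair (each demand assigned to the nearer of the two):
  {Y, Z}: total = 1016
  {Y, X}: total = 1041
  {Y, W}: total = 1046
  {W, Z}: total = 1890
  {X, Z}: total = 1890
  {W, X}: total = 2370
Best pair: {Y, Z} with total 1016.

{Y, Z}, total 1016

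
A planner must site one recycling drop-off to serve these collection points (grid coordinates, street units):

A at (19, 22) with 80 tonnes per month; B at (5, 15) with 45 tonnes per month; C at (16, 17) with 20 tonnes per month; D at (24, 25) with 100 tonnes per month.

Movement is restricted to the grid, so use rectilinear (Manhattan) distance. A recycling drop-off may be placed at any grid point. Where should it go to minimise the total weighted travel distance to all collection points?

Manhattan distance separates: Σwᵢ(|x−xᵢ|+|y−yᵢ|) = Σwᵢ|x−xᵢ| + Σwᵢ|y−yᵢ|, so x and y are optimised independently as 1-D weighted medians.
Total weight W = 245; half = 122.5.
x-coordinate, sorted with cumulative weight:
  x=5 (B, w=45) cum 45
  x=16 (C, w=20) cum 65
  x=19 (A, w=80) cum 145  ← median
  x=24 (D, w=100) cum 245
⇒ x* = 19
y-coordinate, sorted with cumulative weight:
  y=15 (B, w=45) cum 45
  y=17 (C, w=20) cum 65
  y=22 (A, w=80) cum 145  ← median
  y=25 (D, w=100) cum 245
⇒ y* = 22

(19, 22)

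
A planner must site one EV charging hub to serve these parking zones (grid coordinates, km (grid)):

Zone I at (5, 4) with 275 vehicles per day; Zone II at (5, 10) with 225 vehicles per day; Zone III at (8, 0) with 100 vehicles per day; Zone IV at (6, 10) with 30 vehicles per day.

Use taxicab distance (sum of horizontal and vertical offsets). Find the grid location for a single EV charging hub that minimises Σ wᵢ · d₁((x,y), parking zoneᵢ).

(5, 4)

Manhattan distance separates: Σwᵢ(|x−xᵢ|+|y−yᵢ|) = Σwᵢ|x−xᵢ| + Σwᵢ|y−yᵢ|, so x and y are optimised independently as 1-D weighted medians.
Total weight W = 630; half = 315.
x-coordinate, sorted with cumulative weight:
  x=5 (Zone I, w=275) cum 275
  x=5 (Zone II, w=225) cum 500  ← median
  x=6 (Zone IV, w=30) cum 530
  x=8 (Zone III, w=100) cum 630
⇒ x* = 5
y-coordinate, sorted with cumulative weight:
  y=0 (Zone III, w=100) cum 100
  y=4 (Zone I, w=275) cum 375  ← median
  y=10 (Zone II, w=225) cum 600
  y=10 (Zone IV, w=30) cum 630
⇒ y* = 4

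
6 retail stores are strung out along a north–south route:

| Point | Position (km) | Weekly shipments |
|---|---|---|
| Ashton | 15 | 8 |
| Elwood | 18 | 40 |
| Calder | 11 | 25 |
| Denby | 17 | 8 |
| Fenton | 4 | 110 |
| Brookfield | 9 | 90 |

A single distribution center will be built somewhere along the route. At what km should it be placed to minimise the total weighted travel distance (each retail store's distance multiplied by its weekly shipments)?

For a sum of weighted absolute distances on a line, the optimum is the weighted median (not the mean). Total weight W = 281; half-weight = 140.5.
Sort by position and accumulate weight:
  km 4 (Fenton, w=110) → cum 110
  km 9 (Brookfield, w=90) → cum 200  ≥ 140.5 → median here
  km 11 (Calder, w=25) → cum 225
  km 15 (Ashton, w=8) → cum 233
  km 17 (Denby, w=8) → cum 241
  km 18 (Elwood, w=40) → cum 281
Optimal location: km 9.

x = 9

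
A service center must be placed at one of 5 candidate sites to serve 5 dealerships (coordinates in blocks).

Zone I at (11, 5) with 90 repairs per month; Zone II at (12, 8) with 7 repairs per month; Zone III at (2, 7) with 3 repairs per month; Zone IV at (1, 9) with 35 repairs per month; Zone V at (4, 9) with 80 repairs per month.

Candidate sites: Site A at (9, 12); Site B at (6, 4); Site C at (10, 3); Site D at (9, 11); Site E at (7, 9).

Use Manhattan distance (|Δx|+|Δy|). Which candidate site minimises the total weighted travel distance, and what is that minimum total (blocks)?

Site E, total 1233 blocks

Total weighted distance at each candidate:
  Site A (9, 12): total = 1920
  Site B (6, 4): total = 1541
  Site C (10, 3): total = 1840
  Site D (9, 11): total = 1705
  Site E (7, 9): total = 1233
Minimum is at Site E with total 1233 blocks.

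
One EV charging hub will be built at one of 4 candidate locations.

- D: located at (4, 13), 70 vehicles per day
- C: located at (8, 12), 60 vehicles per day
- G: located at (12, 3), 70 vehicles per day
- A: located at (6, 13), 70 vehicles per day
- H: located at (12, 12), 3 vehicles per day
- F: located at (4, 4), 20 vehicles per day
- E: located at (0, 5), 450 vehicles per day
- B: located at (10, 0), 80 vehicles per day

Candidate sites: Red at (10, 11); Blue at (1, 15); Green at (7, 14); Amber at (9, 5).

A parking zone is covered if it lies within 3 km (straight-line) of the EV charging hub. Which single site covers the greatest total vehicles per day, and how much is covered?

Green, covering 130

Coverage radius r = 3 km; a point is covered iff (Δx)²+(Δy)² ≤ 3² = 9.
  Red (10, 11): covers {C, H} → 63
  Blue (1, 15): covers {none} → 0
  Green (7, 14): covers {C, A} → 130
  Amber (9, 5): covers {none} → 0
Maximum coverage at Green: 130 vehicles per day.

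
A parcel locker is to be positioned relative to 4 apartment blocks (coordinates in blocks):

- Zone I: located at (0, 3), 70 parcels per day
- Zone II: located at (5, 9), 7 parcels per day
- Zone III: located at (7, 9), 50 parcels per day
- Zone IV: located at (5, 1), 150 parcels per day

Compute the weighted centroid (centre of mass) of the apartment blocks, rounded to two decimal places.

(4.10, 3.15)

The minimiser of Σwᵢ‖p−pᵢ‖² is the weighted centroid p* = (Σwᵢpᵢ)/(Σwᵢ).
Σwᵢ = 277.
Σwᵢxᵢ = 70·0 + 7·5 + 50·7 + 150·5 = 1135.
Σwᵢyᵢ = 70·3 + 7·9 + 50·9 + 150·1 = 873.
x* = 1135/277 = 4.10, y* = 873/277 = 3.15.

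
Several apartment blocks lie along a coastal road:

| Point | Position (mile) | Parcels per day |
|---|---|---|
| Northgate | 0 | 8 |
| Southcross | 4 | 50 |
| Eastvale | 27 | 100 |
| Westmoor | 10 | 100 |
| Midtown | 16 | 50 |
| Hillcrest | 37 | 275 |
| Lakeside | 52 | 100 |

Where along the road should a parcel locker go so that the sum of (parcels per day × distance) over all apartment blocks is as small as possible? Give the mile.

For a sum of weighted absolute distances on a line, the optimum is the weighted median (not the mean). Total weight W = 683; half-weight = 341.5.
Sort by position and accumulate weight:
  mile 0 (Northgate, w=8) → cum 8
  mile 4 (Southcross, w=50) → cum 58
  mile 10 (Westmoor, w=100) → cum 158
  mile 16 (Midtown, w=50) → cum 208
  mile 27 (Eastvale, w=100) → cum 308
  mile 37 (Hillcrest, w=275) → cum 583  ≥ 341.5 → median here
  mile 52 (Lakeside, w=100) → cum 683
Optimal location: mile 37.

x = 37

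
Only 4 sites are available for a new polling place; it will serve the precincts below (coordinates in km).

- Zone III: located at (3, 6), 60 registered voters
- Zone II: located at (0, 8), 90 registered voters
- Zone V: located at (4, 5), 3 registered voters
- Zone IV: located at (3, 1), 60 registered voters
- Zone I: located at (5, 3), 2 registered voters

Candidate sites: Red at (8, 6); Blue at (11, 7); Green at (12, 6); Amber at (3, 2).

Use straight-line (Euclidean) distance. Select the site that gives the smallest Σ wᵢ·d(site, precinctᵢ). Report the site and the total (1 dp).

Amber, total 917.7 km

Total weighted distance at each candidate:
  Red (8, 6): total = 1487.3
  Blue (11, 7): total = 2114.1
  Green (12, 6): total = 2292.1
  Amber (3, 2): total = 917.7
Minimum is at Amber with total 917.7 km.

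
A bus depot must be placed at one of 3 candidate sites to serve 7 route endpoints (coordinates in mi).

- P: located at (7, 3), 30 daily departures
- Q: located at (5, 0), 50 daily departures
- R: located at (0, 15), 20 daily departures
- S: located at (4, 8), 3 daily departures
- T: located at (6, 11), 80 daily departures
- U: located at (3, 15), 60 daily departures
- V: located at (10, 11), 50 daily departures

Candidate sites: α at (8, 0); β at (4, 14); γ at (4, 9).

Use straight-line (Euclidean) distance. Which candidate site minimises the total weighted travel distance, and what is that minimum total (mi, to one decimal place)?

γ, total 1708.7 mi

Total weighted distance at each candidate:
  α (8, 0): total = 3013.8
  β (4, 14): total = 1853.0
  γ (4, 9): total = 1708.7
Minimum is at γ with total 1708.7 mi.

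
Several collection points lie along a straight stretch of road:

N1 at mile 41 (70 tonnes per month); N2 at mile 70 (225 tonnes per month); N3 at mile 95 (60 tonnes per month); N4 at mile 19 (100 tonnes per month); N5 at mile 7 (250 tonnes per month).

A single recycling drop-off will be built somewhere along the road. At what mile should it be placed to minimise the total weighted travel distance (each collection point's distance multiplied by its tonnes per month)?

x = 41

For a sum of weighted absolute distances on a line, the optimum is the weighted median (not the mean). Total weight W = 705; half-weight = 352.5.
Sort by position and accumulate weight:
  mile 7 (N5, w=250) → cum 250
  mile 19 (N4, w=100) → cum 350
  mile 41 (N1, w=70) → cum 420  ≥ 352.5 → median here
  mile 70 (N2, w=225) → cum 645
  mile 95 (N3, w=60) → cum 705
Optimal location: mile 41.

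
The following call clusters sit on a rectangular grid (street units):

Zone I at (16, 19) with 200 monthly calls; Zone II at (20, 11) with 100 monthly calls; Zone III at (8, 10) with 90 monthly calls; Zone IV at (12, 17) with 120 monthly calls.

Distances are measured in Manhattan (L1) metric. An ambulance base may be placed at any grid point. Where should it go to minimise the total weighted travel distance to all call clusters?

(16, 17)

Manhattan distance separates: Σwᵢ(|x−xᵢ|+|y−yᵢ|) = Σwᵢ|x−xᵢ| + Σwᵢ|y−yᵢ|, so x and y are optimised independently as 1-D weighted medians.
Total weight W = 510; half = 255.
x-coordinate, sorted with cumulative weight:
  x=8 (Zone III, w=90) cum 90
  x=12 (Zone IV, w=120) cum 210
  x=16 (Zone I, w=200) cum 410  ← median
  x=20 (Zone II, w=100) cum 510
⇒ x* = 16
y-coordinate, sorted with cumulative weight:
  y=10 (Zone III, w=90) cum 90
  y=11 (Zone II, w=100) cum 190
  y=17 (Zone IV, w=120) cum 310  ← median
  y=19 (Zone I, w=200) cum 510
⇒ y* = 17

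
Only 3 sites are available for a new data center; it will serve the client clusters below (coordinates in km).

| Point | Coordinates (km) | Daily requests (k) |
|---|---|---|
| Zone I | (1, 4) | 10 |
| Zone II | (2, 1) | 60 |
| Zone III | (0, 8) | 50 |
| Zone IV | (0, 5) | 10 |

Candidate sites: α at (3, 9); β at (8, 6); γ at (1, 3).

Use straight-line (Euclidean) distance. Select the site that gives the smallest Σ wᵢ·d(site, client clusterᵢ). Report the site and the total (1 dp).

γ, total 421.5 km

Total weighted distance at each candidate:
  α (3, 9): total = 745.7
  β (8, 6): total = 1034.3
  γ (1, 3): total = 421.5
Minimum is at γ with total 421.5 km.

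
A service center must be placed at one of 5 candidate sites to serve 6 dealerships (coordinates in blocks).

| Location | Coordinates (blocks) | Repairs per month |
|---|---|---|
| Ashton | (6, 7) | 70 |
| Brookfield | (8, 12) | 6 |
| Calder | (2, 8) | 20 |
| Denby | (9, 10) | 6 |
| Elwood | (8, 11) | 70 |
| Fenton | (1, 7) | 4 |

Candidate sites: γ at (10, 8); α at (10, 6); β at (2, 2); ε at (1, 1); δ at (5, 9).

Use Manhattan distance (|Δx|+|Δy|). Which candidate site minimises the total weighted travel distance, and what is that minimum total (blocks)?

Total weighted distance at each candidate:
  γ (10, 8): total = 954
  α (10, 6): total = 1158
  β (2, 2): total = 2010
  ε (1, 1): total = 2354
  δ (5, 9): total = 730
Minimum is at δ with total 730 blocks.

δ, total 730 blocks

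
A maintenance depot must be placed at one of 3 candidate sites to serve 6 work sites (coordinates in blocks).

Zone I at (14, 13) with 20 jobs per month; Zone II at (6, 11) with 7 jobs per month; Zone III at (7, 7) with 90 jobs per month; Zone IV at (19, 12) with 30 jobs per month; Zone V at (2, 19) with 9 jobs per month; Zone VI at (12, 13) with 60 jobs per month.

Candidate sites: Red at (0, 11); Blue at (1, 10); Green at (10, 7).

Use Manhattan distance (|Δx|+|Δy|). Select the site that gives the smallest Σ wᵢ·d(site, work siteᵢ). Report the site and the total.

Total weighted distance at each candidate:
  Red (0, 11): total = 2882
  Blue (1, 10): total = 2702
  Green (10, 7): total = 1606
Minimum is at Green with total 1606 blocks.

Green, total 1606 blocks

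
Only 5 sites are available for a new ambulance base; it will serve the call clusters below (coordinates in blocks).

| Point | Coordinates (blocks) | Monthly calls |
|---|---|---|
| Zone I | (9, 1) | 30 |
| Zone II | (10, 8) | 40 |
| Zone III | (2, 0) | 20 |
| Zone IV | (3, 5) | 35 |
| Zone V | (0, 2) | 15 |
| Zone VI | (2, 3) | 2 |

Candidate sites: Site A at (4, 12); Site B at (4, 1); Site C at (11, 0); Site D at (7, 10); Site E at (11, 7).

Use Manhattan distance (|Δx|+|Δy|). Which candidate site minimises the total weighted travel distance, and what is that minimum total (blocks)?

Site B, total 988 blocks

Total weighted distance at each candidate:
  Site A (4, 12): total = 1672
  Site B (4, 1): total = 988
  Site C (11, 0): total = 1304
  Site D (7, 10): total = 1394
  Site E (11, 7): total = 1256
Minimum is at Site B with total 988 blocks.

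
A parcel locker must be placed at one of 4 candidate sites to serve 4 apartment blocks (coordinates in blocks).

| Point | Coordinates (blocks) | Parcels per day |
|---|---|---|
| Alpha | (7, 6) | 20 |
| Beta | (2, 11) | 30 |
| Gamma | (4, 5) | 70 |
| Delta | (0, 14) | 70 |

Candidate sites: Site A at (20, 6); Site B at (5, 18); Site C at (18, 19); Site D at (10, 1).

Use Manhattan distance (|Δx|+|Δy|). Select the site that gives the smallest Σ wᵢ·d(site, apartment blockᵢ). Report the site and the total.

Total weighted distance at each candidate:
  Site A (20, 6): total = 4100
  Site B (5, 18): total = 2190
  Site C (18, 19): total = 4770
  Site D (10, 1): total = 3010
Minimum is at Site B with total 2190 blocks.

Site B, total 2190 blocks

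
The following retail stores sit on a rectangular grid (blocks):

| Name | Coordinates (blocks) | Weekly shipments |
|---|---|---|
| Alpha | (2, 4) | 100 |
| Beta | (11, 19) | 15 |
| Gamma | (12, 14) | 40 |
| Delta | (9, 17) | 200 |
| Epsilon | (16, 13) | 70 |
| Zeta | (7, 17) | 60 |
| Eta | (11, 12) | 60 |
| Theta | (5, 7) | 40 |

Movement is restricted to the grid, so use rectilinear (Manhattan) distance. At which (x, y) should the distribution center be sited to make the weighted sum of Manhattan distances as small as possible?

Manhattan distance separates: Σwᵢ(|x−xᵢ|+|y−yᵢ|) = Σwᵢ|x−xᵢ| + Σwᵢ|y−yᵢ|, so x and y are optimised independently as 1-D weighted medians.
Total weight W = 585; half = 292.5.
x-coordinate, sorted with cumulative weight:
  x=2 (Alpha, w=100) cum 100
  x=5 (Theta, w=40) cum 140
  x=7 (Zeta, w=60) cum 200
  x=9 (Delta, w=200) cum 400  ← median
  x=11 (Beta, w=15) cum 415
  x=11 (Eta, w=60) cum 475
  x=12 (Gamma, w=40) cum 515
  x=16 (Epsilon, w=70) cum 585
⇒ x* = 9
y-coordinate, sorted with cumulative weight:
  y=4 (Alpha, w=100) cum 100
  y=7 (Theta, w=40) cum 140
  y=12 (Eta, w=60) cum 200
  y=13 (Epsilon, w=70) cum 270
  y=14 (Gamma, w=40) cum 310  ← median
  y=17 (Delta, w=200) cum 510
  y=17 (Zeta, w=60) cum 570
  y=19 (Beta, w=15) cum 585
⇒ y* = 14

(9, 14)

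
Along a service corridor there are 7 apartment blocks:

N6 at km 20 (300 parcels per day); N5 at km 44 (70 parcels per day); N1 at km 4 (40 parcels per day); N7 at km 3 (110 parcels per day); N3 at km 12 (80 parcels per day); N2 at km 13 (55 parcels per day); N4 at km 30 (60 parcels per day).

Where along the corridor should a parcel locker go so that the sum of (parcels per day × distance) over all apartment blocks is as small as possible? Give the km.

x = 20

For a sum of weighted absolute distances on a line, the optimum is the weighted median (not the mean). Total weight W = 715; half-weight = 357.5.
Sort by position and accumulate weight:
  km 3 (N7, w=110) → cum 110
  km 4 (N1, w=40) → cum 150
  km 12 (N3, w=80) → cum 230
  km 13 (N2, w=55) → cum 285
  km 20 (N6, w=300) → cum 585  ≥ 357.5 → median here
  km 30 (N4, w=60) → cum 645
  km 44 (N5, w=70) → cum 715
Optimal location: km 20.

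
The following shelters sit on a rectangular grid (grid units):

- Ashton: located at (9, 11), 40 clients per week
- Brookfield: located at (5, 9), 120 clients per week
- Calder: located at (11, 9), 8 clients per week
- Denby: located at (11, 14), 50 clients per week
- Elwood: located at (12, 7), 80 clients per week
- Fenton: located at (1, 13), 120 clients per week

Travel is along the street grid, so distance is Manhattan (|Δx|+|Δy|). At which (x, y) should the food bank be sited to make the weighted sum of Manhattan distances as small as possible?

Manhattan distance separates: Σwᵢ(|x−xᵢ|+|y−yᵢ|) = Σwᵢ|x−xᵢ| + Σwᵢ|y−yᵢ|, so x and y are optimised independently as 1-D weighted medians.
Total weight W = 418; half = 209.
x-coordinate, sorted with cumulative weight:
  x=1 (Fenton, w=120) cum 120
  x=5 (Brookfield, w=120) cum 240  ← median
  x=9 (Ashton, w=40) cum 280
  x=11 (Calder, w=8) cum 288
  x=11 (Denby, w=50) cum 338
  x=12 (Elwood, w=80) cum 418
⇒ x* = 5
y-coordinate, sorted with cumulative weight:
  y=7 (Elwood, w=80) cum 80
  y=9 (Brookfield, w=120) cum 200
  y=9 (Calder, w=8) cum 208
  y=11 (Ashton, w=40) cum 248  ← median
  y=13 (Fenton, w=120) cum 368
  y=14 (Denby, w=50) cum 418
⇒ y* = 11

(5, 11)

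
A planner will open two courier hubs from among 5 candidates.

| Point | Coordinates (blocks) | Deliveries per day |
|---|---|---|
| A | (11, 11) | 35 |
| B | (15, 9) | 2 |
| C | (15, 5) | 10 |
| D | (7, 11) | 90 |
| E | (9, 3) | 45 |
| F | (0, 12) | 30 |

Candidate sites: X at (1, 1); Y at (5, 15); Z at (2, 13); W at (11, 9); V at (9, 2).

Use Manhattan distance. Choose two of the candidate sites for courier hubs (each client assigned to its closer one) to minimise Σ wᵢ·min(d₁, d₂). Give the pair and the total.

{Z, W}, total 1148

Evaluate every pair (each demand assigned to the nearer of the two):
  {Z, W}: total = 1148
  {W, V}: total = 1163
  {Z, V}: total = 1266
  {Y, V}: total = 1291
  {Y, W}: total = 1298
  {X, W}: total = 1418
  {X, Z}: total = 1769
  {X, Y}: total = 1792
  {X, V}: total = 1896
  {Y, Z}: total = 1932
Best pair: {Z, W} with total 1148.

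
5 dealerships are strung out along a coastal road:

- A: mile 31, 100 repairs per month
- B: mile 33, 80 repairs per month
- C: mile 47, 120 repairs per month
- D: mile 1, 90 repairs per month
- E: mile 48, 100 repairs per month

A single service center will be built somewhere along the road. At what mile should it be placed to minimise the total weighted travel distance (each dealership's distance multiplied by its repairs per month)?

For a sum of weighted absolute distances on a line, the optimum is the weighted median (not the mean). Total weight W = 490; half-weight = 245.
Sort by position and accumulate weight:
  mile 1 (D, w=90) → cum 90
  mile 31 (A, w=100) → cum 190
  mile 33 (B, w=80) → cum 270  ≥ 245 → median here
  mile 47 (C, w=120) → cum 390
  mile 48 (E, w=100) → cum 490
Optimal location: mile 33.

x = 33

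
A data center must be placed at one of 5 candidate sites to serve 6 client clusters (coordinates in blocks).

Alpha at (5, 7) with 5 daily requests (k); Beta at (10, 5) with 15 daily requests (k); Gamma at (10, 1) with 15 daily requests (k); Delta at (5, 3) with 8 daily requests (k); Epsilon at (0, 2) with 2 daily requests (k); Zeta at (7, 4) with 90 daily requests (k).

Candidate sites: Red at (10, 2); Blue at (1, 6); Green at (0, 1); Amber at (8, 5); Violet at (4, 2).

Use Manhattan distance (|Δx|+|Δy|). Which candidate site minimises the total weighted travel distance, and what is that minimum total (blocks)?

Total weighted distance at each candidate:
  Red (10, 2): total = 628
  Blue (1, 6): total = 1171
  Green (0, 1): total = 1373
  Amber (8, 5): total = 387
  Violet (4, 2): total = 744
Minimum is at Amber with total 387 blocks.

Amber, total 387 blocks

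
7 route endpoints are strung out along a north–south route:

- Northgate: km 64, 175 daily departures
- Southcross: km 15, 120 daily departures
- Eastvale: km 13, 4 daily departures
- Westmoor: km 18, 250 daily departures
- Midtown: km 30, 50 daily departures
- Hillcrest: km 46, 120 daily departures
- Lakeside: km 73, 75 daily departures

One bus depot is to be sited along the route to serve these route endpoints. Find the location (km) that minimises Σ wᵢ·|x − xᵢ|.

For a sum of weighted absolute distances on a line, the optimum is the weighted median (not the mean). Total weight W = 794; half-weight = 397.
Sort by position and accumulate weight:
  km 13 (Eastvale, w=4) → cum 4
  km 15 (Southcross, w=120) → cum 124
  km 18 (Westmoor, w=250) → cum 374
  km 30 (Midtown, w=50) → cum 424  ≥ 397 → median here
  km 46 (Hillcrest, w=120) → cum 544
  km 64 (Northgate, w=175) → cum 719
  km 73 (Lakeside, w=75) → cum 794
Optimal location: km 30.

x = 30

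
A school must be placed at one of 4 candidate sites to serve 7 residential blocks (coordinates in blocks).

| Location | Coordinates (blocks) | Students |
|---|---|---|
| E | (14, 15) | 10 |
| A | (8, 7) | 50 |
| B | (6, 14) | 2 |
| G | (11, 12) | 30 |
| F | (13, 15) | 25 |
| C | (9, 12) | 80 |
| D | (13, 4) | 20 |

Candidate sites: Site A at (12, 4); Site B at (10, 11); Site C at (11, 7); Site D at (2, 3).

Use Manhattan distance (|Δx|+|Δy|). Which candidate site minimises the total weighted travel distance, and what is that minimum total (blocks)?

Total weighted distance at each candidate:
  Site A (12, 4): total = 1982
  Site B (10, 11): total = 989
  Site C (11, 7): total = 1344
  Site D (2, 3): total = 3405
Minimum is at Site B with total 989 blocks.

Site B, total 989 blocks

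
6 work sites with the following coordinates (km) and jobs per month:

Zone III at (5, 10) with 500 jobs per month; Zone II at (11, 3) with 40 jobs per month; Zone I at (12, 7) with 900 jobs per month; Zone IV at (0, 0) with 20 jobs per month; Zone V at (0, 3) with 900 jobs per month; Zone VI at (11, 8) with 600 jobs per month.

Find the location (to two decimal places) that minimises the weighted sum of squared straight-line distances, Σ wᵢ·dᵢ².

The minimiser of Σwᵢ‖p−pᵢ‖² is the weighted centroid p* = (Σwᵢpᵢ)/(Σwᵢ).
Σwᵢ = 2960.
Σwᵢxᵢ = 500·5 + 40·11 + 900·12 + 20·0 + 900·0 + 600·11 = 20340.
Σwᵢyᵢ = 500·10 + 40·3 + 900·7 + 20·0 + 900·3 + 600·8 = 18920.
x* = 20340/2960 = 6.87, y* = 18920/2960 = 6.39.

(6.87, 6.39)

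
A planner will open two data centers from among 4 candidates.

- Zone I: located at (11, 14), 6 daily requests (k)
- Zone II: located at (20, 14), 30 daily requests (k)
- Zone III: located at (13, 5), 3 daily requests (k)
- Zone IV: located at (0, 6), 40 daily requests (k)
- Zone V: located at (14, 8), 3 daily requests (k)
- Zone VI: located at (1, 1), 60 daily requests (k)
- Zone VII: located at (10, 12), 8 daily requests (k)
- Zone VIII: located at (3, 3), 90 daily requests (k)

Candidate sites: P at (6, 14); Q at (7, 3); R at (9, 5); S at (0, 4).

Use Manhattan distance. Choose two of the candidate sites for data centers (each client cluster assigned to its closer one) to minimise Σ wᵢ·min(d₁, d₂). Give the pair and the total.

{P, S}, total 1262

Evaluate every pair (each demand assigned to the nearer of the two):
  {P, S}: total = 1262
  {R, S}: total = 1446
  {Q, S}: total = 1646
  {P, Q}: total = 1798
  {Q, R}: total = 2006
  {P, R}: total = 2374
Best pair: {P, S} with total 1262.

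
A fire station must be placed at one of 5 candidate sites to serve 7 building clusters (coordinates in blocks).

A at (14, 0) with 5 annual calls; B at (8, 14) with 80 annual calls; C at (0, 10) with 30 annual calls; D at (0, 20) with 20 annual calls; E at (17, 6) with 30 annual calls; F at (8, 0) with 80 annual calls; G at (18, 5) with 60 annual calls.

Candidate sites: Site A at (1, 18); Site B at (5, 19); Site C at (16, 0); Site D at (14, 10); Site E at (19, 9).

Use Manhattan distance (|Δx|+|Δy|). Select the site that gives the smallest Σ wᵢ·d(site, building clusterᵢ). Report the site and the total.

Site D, total 3780 blocks

Total weighted distance at each candidate:
  Site A (1, 18): total = 6005
  Site B (5, 19): total = 5450
  Site C (16, 0): total = 4540
  Site D (14, 10): total = 3780
  Site E (19, 9): total = 4600
Minimum is at Site D with total 3780 blocks.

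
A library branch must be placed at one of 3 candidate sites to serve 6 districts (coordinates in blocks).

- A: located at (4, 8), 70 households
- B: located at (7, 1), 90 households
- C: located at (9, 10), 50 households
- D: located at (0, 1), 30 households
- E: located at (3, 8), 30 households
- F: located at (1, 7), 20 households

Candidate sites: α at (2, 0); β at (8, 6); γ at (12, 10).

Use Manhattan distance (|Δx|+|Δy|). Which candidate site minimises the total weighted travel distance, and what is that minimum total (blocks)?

β, total 1970 blocks

Total weighted distance at each candidate:
  α (2, 0): total = 2610
  β (8, 6): total = 1970
  γ (12, 10): total = 3350
Minimum is at β with total 1970 blocks.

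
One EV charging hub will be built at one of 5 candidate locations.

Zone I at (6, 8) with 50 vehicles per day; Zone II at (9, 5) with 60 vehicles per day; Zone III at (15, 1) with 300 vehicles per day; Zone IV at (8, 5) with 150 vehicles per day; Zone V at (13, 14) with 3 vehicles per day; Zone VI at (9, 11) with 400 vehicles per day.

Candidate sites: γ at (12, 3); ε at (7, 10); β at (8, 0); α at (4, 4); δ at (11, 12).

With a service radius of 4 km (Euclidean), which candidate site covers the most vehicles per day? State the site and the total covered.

Coverage radius r = 4 km; a point is covered iff (Δx)²+(Δy)² ≤ 4² = 16.
  γ (12, 3): covers {Zone II, Zone III} → 360
  ε (7, 10): covers {Zone I, Zone VI} → 450
  β (8, 0): covers {none} → 0
  α (4, 4): covers {none} → 0
  δ (11, 12): covers {Zone V, Zone VI} → 403
Maximum coverage at ε: 450 vehicles per day.

ε, covering 450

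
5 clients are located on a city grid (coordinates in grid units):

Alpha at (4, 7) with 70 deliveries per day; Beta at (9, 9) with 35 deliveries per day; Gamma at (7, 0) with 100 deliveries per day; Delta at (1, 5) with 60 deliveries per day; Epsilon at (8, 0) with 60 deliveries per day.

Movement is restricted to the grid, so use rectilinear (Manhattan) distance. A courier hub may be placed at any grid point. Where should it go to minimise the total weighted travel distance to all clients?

(7, 5)

Manhattan distance separates: Σwᵢ(|x−xᵢ|+|y−yᵢ|) = Σwᵢ|x−xᵢ| + Σwᵢ|y−yᵢ|, so x and y are optimised independently as 1-D weighted medians.
Total weight W = 325; half = 162.5.
x-coordinate, sorted with cumulative weight:
  x=1 (Delta, w=60) cum 60
  x=4 (Alpha, w=70) cum 130
  x=7 (Gamma, w=100) cum 230  ← median
  x=8 (Epsilon, w=60) cum 290
  x=9 (Beta, w=35) cum 325
⇒ x* = 7
y-coordinate, sorted with cumulative weight:
  y=0 (Gamma, w=100) cum 100
  y=0 (Epsilon, w=60) cum 160
  y=5 (Delta, w=60) cum 220  ← median
  y=7 (Alpha, w=70) cum 290
  y=9 (Beta, w=35) cum 325
⇒ y* = 5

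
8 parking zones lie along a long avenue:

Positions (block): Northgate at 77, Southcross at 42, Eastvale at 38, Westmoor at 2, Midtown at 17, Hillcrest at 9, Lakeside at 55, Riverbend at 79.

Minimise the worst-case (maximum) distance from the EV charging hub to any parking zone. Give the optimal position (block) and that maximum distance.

location 40.5, max distance 38.5

The 1-center on a line is the midpoint of the two extreme points: leftmost at 2, rightmost at 79.
Optimal location = (2 + 79)/2 = 40.5; maximum distance = (79 − 2)/2 = 38.5.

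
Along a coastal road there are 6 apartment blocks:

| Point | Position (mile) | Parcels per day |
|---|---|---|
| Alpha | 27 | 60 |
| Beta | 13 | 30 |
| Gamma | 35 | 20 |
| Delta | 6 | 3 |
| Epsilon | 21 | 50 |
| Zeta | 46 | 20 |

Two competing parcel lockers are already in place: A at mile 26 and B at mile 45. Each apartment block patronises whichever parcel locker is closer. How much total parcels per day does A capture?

163

The indifferent point is the midpoint (26+45)/2 = 35.5; apartment blocks left of it (closer to A at 26) go to A, those right go to B.
  Delta at 6 (w=3) → A
  Beta at 13 (w=30) → A
  Epsilon at 21 (w=50) → A
  Alpha at 27 (w=60) → A
  Gamma at 35 (w=20) → A
  Zeta at 46 (w=20) → B
A captures 163; B captures 20.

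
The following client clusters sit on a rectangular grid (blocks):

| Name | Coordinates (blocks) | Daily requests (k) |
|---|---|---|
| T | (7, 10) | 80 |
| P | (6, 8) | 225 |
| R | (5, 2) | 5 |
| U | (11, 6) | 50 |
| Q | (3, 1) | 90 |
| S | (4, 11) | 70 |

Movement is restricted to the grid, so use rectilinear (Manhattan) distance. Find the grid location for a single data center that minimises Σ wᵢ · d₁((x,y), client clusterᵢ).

Manhattan distance separates: Σwᵢ(|x−xᵢ|+|y−yᵢ|) = Σwᵢ|x−xᵢ| + Σwᵢ|y−yᵢ|, so x and y are optimised independently as 1-D weighted medians.
Total weight W = 520; half = 260.
x-coordinate, sorted with cumulative weight:
  x=3 (Q, w=90) cum 90
  x=4 (S, w=70) cum 160
  x=5 (R, w=5) cum 165
  x=6 (P, w=225) cum 390  ← median
  x=7 (T, w=80) cum 470
  x=11 (U, w=50) cum 520
⇒ x* = 6
y-coordinate, sorted with cumulative weight:
  y=1 (Q, w=90) cum 90
  y=2 (R, w=5) cum 95
  y=6 (U, w=50) cum 145
  y=8 (P, w=225) cum 370  ← median
  y=10 (T, w=80) cum 450
  y=11 (S, w=70) cum 520
⇒ y* = 8

(6, 8)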